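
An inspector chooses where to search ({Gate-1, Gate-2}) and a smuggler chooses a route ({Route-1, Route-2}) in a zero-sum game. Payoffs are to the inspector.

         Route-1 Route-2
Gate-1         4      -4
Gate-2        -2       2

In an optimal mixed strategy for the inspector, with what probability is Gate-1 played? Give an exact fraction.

Row minima: Gate-1 → -4, Gate-2 → -2; maximin = -2.
Column maxima: Route-1 → 4, Route-2 → 2; minimax = 2.
-2 ≠ 2, so there is no saddle point; optimal play is mixed.
Let the inspector play Gate-1 with probability p. Expected payoff against Route-1: 4p + (-2)(1−p) = 6p − 2; against Route-2: (-4)p + 2(1−p) = −6p + 2.
Setting these equal: 6p − 2 = −6p + 2 ⇒ 12p = 4 ⇒ p = 1/3, and the value is (6)·(1/3) − 2 = 0.
For the smuggler: with q = P(Route-1), equating Gate-1's and Gate-2's payoffs gives 8q − 4 = −4q + 2 ⇒ q = 1/2.

1/3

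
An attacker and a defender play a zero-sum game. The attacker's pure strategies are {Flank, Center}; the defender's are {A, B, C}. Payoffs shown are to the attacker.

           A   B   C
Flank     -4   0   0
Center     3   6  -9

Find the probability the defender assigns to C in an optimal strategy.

7/16

Row minima: Flank → -4, Center → -9; maximin = -4.
Column maxima: A → 3, B → 6, C → 0; minimax = 0.
-4 ≠ 0, so there is no saddle point; optimal play is mixed.
B is strictly dominated by A (it gives the attacker strictly more in every row), so the defender never plays it.
On the remaining 2×2 (Flank, Center vs A, C):
Let the attacker play Flank with probability p. Expected payoff against A: (-4)p + 3(1−p) = −7p + 3; against C: 0p + (-9)(1−p) = 9p − 9.
Setting these equal: −7p + 3 = 9p − 9 ⇒ −16p = -12 ⇒ p = 3/4, and the value is (-7)·(3/4) + 3 = -9/4.
For the defender: with q = P(A), equating Flank's and Center's payoffs gives −4q = 12q − 9 ⇒ q = 9/16.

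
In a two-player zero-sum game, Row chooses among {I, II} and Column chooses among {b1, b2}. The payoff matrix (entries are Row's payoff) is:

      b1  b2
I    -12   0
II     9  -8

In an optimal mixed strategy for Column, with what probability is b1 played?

Row minima: I → -12, II → -8; maximin = -8.
Column maxima: b1 → 9, b2 → 0; minimax = 0.
-8 ≠ 0, so there is no saddle point; optimal play is mixed.
Let Row play I with probability p. Expected payoff against b1: (-12)p + 9(1−p) = −21p + 9; against b2: 0p + (-8)(1−p) = 8p − 8.
Setting these equal: −21p + 9 = 8p − 8 ⇒ −29p = -17 ⇒ p = 17/29, and the value is (-21)·(17/29) + 9 = -96/29.
For Column: with q = P(b1), equating I's and II's payoffs gives −12q = 17q − 8 ⇒ q = 8/29.

8/29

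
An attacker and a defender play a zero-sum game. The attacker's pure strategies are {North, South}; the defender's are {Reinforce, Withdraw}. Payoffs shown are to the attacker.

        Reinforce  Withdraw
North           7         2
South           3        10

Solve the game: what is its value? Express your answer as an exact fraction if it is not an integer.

16/3

Row minima: North → 2, South → 3; maximin = 3.
Column maxima: Reinforce → 7, Withdraw → 10; minimax = 7.
3 ≠ 7, so there is no saddle point; optimal play is mixed.
Let the attacker play North with probability p. Expected payoff against Reinforce: 7p + 3(1−p) = 4p + 3; against Withdraw: 2p + 10(1−p) = −8p + 10.
Setting these equal: 4p + 3 = −8p + 10 ⇒ 12p = 7 ⇒ p = 7/12, and the value is (4)·(7/12) + 3 = 16/3.
For the defender: with q = P(Reinforce), equating North's and South's payoffs gives 5q + 2 = −7q + 10 ⇒ q = 2/3.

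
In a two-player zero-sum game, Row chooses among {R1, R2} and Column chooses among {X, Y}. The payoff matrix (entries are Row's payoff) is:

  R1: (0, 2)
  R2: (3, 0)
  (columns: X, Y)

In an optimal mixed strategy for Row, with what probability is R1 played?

3/5

Row minima: R1 → 0, R2 → 0; maximin = 0.
Column maxima: X → 3, Y → 2; minimax = 2.
0 ≠ 2, so there is no saddle point; optimal play is mixed.
Let Row play R1 with probability p. Expected payoff against X: 0p + 3(1−p) = −3p + 3; against Y: 2p + 0(1−p) = 2p.
Setting these equal: −3p + 3 = 2p ⇒ −5p = -3 ⇒ p = 3/5, and the value is (-3)·(3/5) + 3 = 6/5.
For Column: with q = P(X), equating R1's and R2's payoffs gives −2q + 2 = 3q ⇒ q = 2/5.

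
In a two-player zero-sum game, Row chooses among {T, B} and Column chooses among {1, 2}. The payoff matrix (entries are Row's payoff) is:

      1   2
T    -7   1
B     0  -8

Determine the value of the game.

Row minima: T → -7, B → -8; maximin = -7.
Column maxima: 1 → 0, 2 → 1; minimax = 0.
-7 ≠ 0, so there is no saddle point; optimal play is mixed.
Let Row play T with probability p. Expected payoff against 1: (-7)p + 0(1−p) = −7p; against 2: 1p + (-8)(1−p) = 9p − 8.
Setting these equal: −7p = 9p − 8 ⇒ −16p = -8 ⇒ p = 1/2, and the value is (-7)·(1/2) = -7/2.
For Column: with q = P(1), equating T's and B's payoffs gives −8q + 1 = 8q − 8 ⇒ q = 9/16.

-7/2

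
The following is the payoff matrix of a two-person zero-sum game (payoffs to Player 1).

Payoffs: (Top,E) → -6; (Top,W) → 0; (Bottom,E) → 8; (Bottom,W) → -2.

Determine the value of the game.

Row minima: Top → -6, Bottom → -2; maximin = -2.
Column maxima: E → 8, W → 0; minimax = 0.
-2 ≠ 0, so there is no saddle point; optimal play is mixed.
Let Player 1 play Top with probability p. Expected payoff against E: (-6)p + 8(1−p) = −14p + 8; against W: 0p + (-2)(1−p) = 2p − 2.
Setting these equal: −14p + 8 = 2p − 2 ⇒ −16p = -10 ⇒ p = 5/8, and the value is (-14)·(5/8) + 8 = -3/4.
For Player 2: with q = P(E), equating Top's and Bottom's payoffs gives −6q = 10q − 2 ⇒ q = 1/8.

-3/4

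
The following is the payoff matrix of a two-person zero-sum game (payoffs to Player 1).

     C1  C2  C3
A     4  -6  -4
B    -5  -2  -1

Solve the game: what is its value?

Row minima: A → -6, B → -5; maximin = -5.
Column maxima: C1 → 4, C2 → -2, C3 → -1; minimax = -2.
-5 ≠ -2, so there is no saddle point; optimal play is mixed.
C3 is strictly dominated by C2 (it gives Player 1 strictly more in every row), so Player 2 never plays it.
On the remaining 2×2 (A, B vs C1, C2):
Let Player 1 play A with probability p. Expected payoff against C1: 4p + (-5)(1−p) = 9p − 5; against C2: (-6)p + (-2)(1−p) = −4p − 2.
Setting these equal: 9p − 5 = −4p − 2 ⇒ 13p = 3 ⇒ p = 3/13, and the value is (9)·(3/13) − 5 = -38/13.
For Player 2: with q = P(C1), equating A's and B's payoffs gives 10q − 6 = −3q − 2 ⇒ q = 4/13.

-38/13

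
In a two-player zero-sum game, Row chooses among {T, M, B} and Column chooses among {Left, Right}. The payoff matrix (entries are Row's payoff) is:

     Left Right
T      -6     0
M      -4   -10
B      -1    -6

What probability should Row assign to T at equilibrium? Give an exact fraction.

Row minima: T → -6, M → -10, B → -6; maximin = -6.
Column maxima: Left → -1, Right → 0; minimax = -1.
-6 ≠ -1, so there is no saddle point; optimal play is mixed.
M is strictly dominated by B, so Row never plays it.
On the remaining 2×2 (T, B vs Left, Right):
Let Row play T with probability p. Expected payoff against Left: (-6)p + (-1)(1−p) = −5p − 1; against Right: 0p + (-6)(1−p) = 6p − 6.
Setting these equal: −5p − 1 = 6p − 6 ⇒ −11p = -5 ⇒ p = 5/11, and the value is (-5)·(5/11) − 1 = -36/11.
For Column: with q = P(Left), equating T's and B's payoffs gives −6q = 5q − 6 ⇒ q = 6/11.

5/11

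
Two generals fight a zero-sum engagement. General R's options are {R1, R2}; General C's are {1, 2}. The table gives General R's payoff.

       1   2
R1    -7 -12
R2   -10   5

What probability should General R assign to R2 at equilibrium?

1/4

Row minima: R1 → -12, R2 → -10; maximin = -10.
Column maxima: 1 → -7, 2 → 5; minimax = -7.
-10 ≠ -7, so there is no saddle point; optimal play is mixed.
Let General R play R1 with probability p. Expected payoff against 1: (-7)p + (-10)(1−p) = 3p − 10; against 2: (-12)p + 5(1−p) = −17p + 5.
Setting these equal: 3p − 10 = −17p + 5 ⇒ 20p = 15 ⇒ p = 3/4, and the value is (3)·(3/4) − 10 = -31/4.
For General C: with q = P(1), equating R1's and R2's payoffs gives 5q − 12 = −15q + 5 ⇒ q = 17/20.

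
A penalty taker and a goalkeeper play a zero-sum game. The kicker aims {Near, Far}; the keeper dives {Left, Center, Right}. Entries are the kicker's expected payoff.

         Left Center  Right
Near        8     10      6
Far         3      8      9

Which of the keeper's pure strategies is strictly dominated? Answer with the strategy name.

Center

Left holds the kicker's payoff strictly below Center in every row: 8 < 10, 3 < 8.
So Center is strictly dominated for the keeper.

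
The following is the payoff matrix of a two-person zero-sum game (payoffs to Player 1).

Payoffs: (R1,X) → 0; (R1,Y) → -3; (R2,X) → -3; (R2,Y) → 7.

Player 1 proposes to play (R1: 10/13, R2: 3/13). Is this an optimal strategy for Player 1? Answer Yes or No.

Yes

Against X this mix gives (10/13)·0 + (3/13)·(-3) = -9/13.
Against Y this mix gives (10/13)·(-3) + (3/13)·7 = -9/13.
All of Player 2's active replies (X, Y) yield -9/13, and no column does worse for Player 1. The mix makes Player 2 indifferent and guarantees -9/13, so it is optimal.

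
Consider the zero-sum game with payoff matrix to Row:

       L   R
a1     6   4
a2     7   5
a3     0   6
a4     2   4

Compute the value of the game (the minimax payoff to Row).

Row minima: a1 → 4, a2 → 5, a3 → 0, a4 → 2; maximin = 5.
Column maxima: L → 7, R → 6; minimax = 6.
5 ≠ 6, so there is no saddle point; optimal play is mixed.
a1 is strictly dominated by a2, so Row never plays it.
a4 is strictly dominated by a2, so Row never plays it.
On the remaining 2×2 (a2, a3 vs L, R):
Let Row play a2 with probability p. Expected payoff against L: 7p + 0(1−p) = 7p; against R: 5p + 6(1−p) = −p + 6.
Setting these equal: 7p = −p + 6 ⇒ 8p = 6 ⇒ p = 3/4, and the value is (7)·(3/4) = 21/4.
For Column: with q = P(L), equating a2's and a3's payoffs gives 2q + 5 = −6q + 6 ⇒ q = 1/8.

21/4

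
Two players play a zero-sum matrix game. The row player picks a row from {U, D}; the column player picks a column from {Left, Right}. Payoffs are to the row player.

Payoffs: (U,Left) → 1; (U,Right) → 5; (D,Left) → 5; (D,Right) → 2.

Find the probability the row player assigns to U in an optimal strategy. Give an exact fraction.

3/7

Row minima: U → 1, D → 2; maximin = 2.
Column maxima: Left → 5, Right → 5; minimax = 5.
2 ≠ 5, so there is no saddle point; optimal play is mixed.
Let the row player play U with probability p. Expected payoff against Left: 1p + 5(1−p) = −4p + 5; against Right: 5p + 2(1−p) = 3p + 2.
Setting these equal: −4p + 5 = 3p + 2 ⇒ −7p = -3 ⇒ p = 3/7, and the value is (-4)·(3/7) + 5 = 23/7.
For the column player: with q = P(Left), equating U's and D's payoffs gives −4q + 5 = 3q + 2 ⇒ q = 3/7.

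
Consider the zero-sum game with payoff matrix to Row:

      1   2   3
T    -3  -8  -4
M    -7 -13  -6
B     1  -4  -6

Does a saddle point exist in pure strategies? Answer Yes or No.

No

Row minima: T → -8, M → -13, B → -6; maximin = -6.
Column maxima: 1 → 1, 2 → -4, 3 → -4; minimax = -4.
-6 ≠ -4, so no pure-strategy equilibrium exists.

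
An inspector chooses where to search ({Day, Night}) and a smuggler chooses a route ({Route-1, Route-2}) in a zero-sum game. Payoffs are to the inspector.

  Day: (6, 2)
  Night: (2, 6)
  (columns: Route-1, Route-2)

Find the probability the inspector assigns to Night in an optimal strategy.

Row minima: Day → 2, Night → 2; maximin = 2.
Column maxima: Route-1 → 6, Route-2 → 6; minimax = 6.
2 ≠ 6, so there is no saddle point; optimal play is mixed.
Let the inspector play Day with probability p. Expected payoff against Route-1: 6p + 2(1−p) = 4p + 2; against Route-2: 2p + 6(1−p) = −4p + 6.
Setting these equal: 4p + 2 = −4p + 6 ⇒ 8p = 4 ⇒ p = 1/2, and the value is (4)·(1/2) + 2 = 4.
For the smuggler: with q = P(Route-1), equating Day's and Night's payoffs gives 4q + 2 = −4q + 6 ⇒ q = 1/2.

1/2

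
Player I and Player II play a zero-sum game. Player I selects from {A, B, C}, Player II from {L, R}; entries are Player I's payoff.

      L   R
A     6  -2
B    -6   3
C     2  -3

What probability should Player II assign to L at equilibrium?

Row minima: A → -2, B → -6, C → -3; maximin = -2.
Column maxima: L → 6, R → 3; minimax = 3.
-2 ≠ 3, so there is no saddle point; optimal play is mixed.
C is strictly dominated by A, so Player I never plays it.
On the remaining 2×2 (A, B vs L, R):
Let Player I play A with probability p. Expected payoff against L: 6p + (-6)(1−p) = 12p − 6; against R: (-2)p + 3(1−p) = −5p + 3.
Setting these equal: 12p − 6 = −5p + 3 ⇒ 17p = 9 ⇒ p = 9/17, and the value is (12)·(9/17) − 6 = 6/17.
For Player II: with q = P(L), equating A's and B's payoffs gives 8q − 2 = −9q + 3 ⇒ q = 5/17.

5/17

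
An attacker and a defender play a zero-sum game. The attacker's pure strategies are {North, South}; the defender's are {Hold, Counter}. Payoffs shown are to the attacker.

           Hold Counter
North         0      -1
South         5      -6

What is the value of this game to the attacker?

Row minima: North → -1, South → -6; maximin = -1.
Column maxima: Hold → 5, Counter → -1; minimax = -1.
Since maximin = minimax = -1, there is a saddle point and the value is -1.

-1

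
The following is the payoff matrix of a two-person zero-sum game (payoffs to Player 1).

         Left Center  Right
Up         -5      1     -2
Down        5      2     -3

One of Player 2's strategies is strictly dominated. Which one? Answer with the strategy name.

Center

Right holds Player 1's payoff strictly below Center in every row: -2 < 1, -3 < 2.
So Center is strictly dominated for Player 2.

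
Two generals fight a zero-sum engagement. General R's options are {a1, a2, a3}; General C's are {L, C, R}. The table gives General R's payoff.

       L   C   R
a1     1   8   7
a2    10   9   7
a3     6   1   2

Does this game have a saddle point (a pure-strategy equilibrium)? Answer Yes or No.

Row minima: a1 → 1, a2 → 7, a3 → 1; maximin = 7.
Column maxima: L → 10, C → 9, R → 7; minimax = 7.
maximin = minimax = 7, so a saddle point exists.

Yes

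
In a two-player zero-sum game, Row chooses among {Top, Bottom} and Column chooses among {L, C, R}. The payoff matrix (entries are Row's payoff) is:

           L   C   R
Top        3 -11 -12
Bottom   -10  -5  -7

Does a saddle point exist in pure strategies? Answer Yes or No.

Row minima: Top → -12, Bottom → -10; maximin = -10.
Column maxima: L → 3, C → -5, R → -7; minimax = -7.
-10 ≠ -7, so no pure-strategy equilibrium exists.

No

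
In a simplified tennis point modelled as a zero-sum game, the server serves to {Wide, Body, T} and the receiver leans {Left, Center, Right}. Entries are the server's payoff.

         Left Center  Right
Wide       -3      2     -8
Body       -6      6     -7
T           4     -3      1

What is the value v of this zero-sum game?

-15/17

Row minima: Wide → -8, Body → -7, T → -3; maximin = -3.
Column maxima: Left → 4, Center → 6, Right → 1; minimax = 1.
-3 ≠ 1, so there is no saddle point; optimal play is mixed.
Left is strictly dominated by Right (it gives the server strictly more in every row), so the receiver never plays it.
With Left eliminated, Wide is strictly dominated by Body (Body gives the server strictly more in every remaining column), so the server never plays it.
On the remaining 2×2 (Body, T vs Center, Right):
Let the server play Body with probability p. Expected payoff against Center: 6p + (-3)(1−p) = 9p − 3; against Right: (-7)p + 1(1−p) = −8p + 1.
Setting these equal: 9p − 3 = −8p + 1 ⇒ 17p = 4 ⇒ p = 4/17, and the value is (9)·(4/17) − 3 = -15/17.
For the receiver: with q = P(Center), equating Body's and T's payoffs gives 13q − 7 = −4q + 1 ⇒ q = 8/17.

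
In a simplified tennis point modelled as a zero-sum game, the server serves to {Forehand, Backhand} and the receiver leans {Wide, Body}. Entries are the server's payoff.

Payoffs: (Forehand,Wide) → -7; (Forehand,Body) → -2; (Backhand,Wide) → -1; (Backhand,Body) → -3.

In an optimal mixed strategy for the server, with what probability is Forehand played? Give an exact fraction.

Row minima: Forehand → -7, Backhand → -3; maximin = -3.
Column maxima: Wide → -1, Body → -2; minimax = -2.
-3 ≠ -2, so there is no saddle point; optimal play is mixed.
Let the server play Forehand with probability p. Expected payoff against Wide: (-7)p + (-1)(1−p) = −6p − 1; against Body: (-2)p + (-3)(1−p) = p − 3.
Setting these equal: −6p − 1 = p − 3 ⇒ −7p = -2 ⇒ p = 2/7, and the value is (-6)·(2/7) − 1 = -19/7.
For the receiver: with q = P(Wide), equating Forehand's and Backhand's payoffs gives −5q − 2 = 2q − 3 ⇒ q = 1/7.

2/7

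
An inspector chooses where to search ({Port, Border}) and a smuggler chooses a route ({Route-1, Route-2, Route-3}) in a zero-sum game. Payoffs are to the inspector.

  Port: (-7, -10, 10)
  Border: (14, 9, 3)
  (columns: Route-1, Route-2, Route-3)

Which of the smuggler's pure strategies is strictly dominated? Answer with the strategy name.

Route-1

Route-2 holds the inspector's payoff strictly below Route-1 in every row: -10 < -7, 9 < 14.
So Route-1 is strictly dominated for the smuggler.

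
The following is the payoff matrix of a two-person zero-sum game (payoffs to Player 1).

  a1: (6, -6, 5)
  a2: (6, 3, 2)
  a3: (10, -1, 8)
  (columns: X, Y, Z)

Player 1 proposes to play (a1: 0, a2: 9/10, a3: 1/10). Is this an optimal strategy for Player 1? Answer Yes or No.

Yes

Against X this mix gives (9/10)·6 + (1/10)·10 = 32/5.
Against Y this mix gives (9/10)·3 + (1/10)·(-1) = 13/5.
Against Z this mix gives (9/10)·2 + (1/10)·8 = 13/5.
All of Player 2's active replies (Y, Z) yield 13/5, and no column does worse for Player 1. The mix makes Player 2 indifferent and guarantees 13/5, so it is optimal.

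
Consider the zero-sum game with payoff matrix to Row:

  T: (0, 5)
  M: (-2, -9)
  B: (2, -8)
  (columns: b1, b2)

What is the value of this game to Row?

Row minima: T → 0, M → -9, B → -8; maximin = 0.
Column maxima: b1 → 2, b2 → 5; minimax = 2.
0 ≠ 2, so there is no saddle point; optimal play is mixed.
M is strictly dominated by T, so Row never plays it.
On the remaining 2×2 (T, B vs b1, b2):
Let Row play T with probability p. Expected payoff against b1: 0p + 2(1−p) = −2p + 2; against b2: 5p + (-8)(1−p) = 13p − 8.
Setting these equal: −2p + 2 = 13p − 8 ⇒ −15p = -10 ⇒ p = 2/3, and the value is (-2)·(2/3) + 2 = 2/3.
For Column: with q = P(b1), equating T's and B's payoffs gives −5q + 5 = 10q − 8 ⇒ q = 13/15.

2/3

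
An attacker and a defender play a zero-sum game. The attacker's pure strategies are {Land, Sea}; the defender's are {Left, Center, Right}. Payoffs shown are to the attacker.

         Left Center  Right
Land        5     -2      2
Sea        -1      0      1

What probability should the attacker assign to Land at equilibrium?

Row minima: Land → -2, Sea → -1; maximin = -1.
Column maxima: Left → 5, Center → 0, Right → 2; minimax = 0.
-1 ≠ 0, so there is no saddle point; optimal play is mixed.
Right is strictly dominated by Center (it gives the attacker strictly more in every row), so the defender never plays it.
On the remaining 2×2 (Land, Sea vs Left, Center):
Let the attacker play Land with probability p. Expected payoff against Left: 5p + (-1)(1−p) = 6p − 1; against Center: (-2)p + 0(1−p) = −2p.
Setting these equal: 6p − 1 = −2p ⇒ 8p = 1 ⇒ p = 1/8, and the value is (6)·(1/8) − 1 = -1/4.
For the defender: with q = P(Left), equating Land's and Sea's payoffs gives 7q − 2 = −q ⇒ q = 1/4.

1/8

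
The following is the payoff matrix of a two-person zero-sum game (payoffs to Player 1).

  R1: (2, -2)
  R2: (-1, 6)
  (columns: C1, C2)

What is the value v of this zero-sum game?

10/11

Row minima: R1 → -2, R2 → -1; maximin = -1.
Column maxima: C1 → 2, C2 → 6; minimax = 2.
-1 ≠ 2, so there is no saddle point; optimal play is mixed.
Let Player 1 play R1 with probability p. Expected payoff against C1: 2p + (-1)(1−p) = 3p − 1; against C2: (-2)p + 6(1−p) = −8p + 6.
Setting these equal: 3p − 1 = −8p + 6 ⇒ 11p = 7 ⇒ p = 7/11, and the value is (3)·(7/11) − 1 = 10/11.
For Player 2: with q = P(C1), equating R1's and R2's payoffs gives 4q − 2 = −7q + 6 ⇒ q = 8/11.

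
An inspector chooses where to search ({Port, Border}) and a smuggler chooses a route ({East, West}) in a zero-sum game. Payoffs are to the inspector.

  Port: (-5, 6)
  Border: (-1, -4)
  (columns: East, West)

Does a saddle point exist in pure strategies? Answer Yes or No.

Row minima: Port → -5, Border → -4; maximin = -4.
Column maxima: East → -1, West → 6; minimax = -1.
-4 ≠ -1, so no pure-strategy equilibrium exists.

No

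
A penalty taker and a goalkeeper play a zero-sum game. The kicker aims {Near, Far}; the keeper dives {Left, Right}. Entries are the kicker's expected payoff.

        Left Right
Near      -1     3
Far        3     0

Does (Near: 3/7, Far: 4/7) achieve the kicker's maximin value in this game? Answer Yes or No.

Yes

Against Left this mix gives (3/7)·(-1) + (4/7)·3 = 9/7.
Against Right this mix gives (3/7)·3 + (4/7)·0 = 9/7.
All of the keeper's active replies (Left, Right) yield 9/7, and no column does worse for the kicker. The mix makes the keeper indifferent and guarantees 9/7, so it is optimal.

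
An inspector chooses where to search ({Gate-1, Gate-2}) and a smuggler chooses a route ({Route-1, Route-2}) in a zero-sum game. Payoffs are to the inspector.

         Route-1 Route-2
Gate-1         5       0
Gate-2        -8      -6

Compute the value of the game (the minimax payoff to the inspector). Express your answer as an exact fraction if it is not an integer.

0

Row minima: Gate-1 → 0, Gate-2 → -8; maximin = 0.
Column maxima: Route-1 → 5, Route-2 → 0; minimax = 0.
Since maximin = minimax = 0, there is a saddle point and the value is 0.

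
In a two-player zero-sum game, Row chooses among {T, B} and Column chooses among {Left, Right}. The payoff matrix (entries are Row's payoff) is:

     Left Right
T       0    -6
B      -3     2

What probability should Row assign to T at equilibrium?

5/11

Row minima: T → -6, B → -3; maximin = -3.
Column maxima: Left → 0, Right → 2; minimax = 0.
-3 ≠ 0, so there is no saddle point; optimal play is mixed.
Let Row play T with probability p. Expected payoff against Left: 0p + (-3)(1−p) = 3p − 3; against Right: (-6)p + 2(1−p) = −8p + 2.
Setting these equal: 3p − 3 = −8p + 2 ⇒ 11p = 5 ⇒ p = 5/11, and the value is (3)·(5/11) − 3 = -18/11.
For Column: with q = P(Left), equating T's and B's payoffs gives 6q − 6 = −5q + 2 ⇒ q = 8/11.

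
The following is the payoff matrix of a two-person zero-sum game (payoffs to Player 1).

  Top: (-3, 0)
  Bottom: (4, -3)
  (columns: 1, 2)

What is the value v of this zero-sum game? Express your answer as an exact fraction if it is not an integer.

Row minima: Top → -3, Bottom → -3; maximin = -3.
Column maxima: 1 → 4, 2 → 0; minimax = 0.
-3 ≠ 0, so there is no saddle point; optimal play is mixed.
Let Player 1 play Top with probability p. Expected payoff against 1: (-3)p + 4(1−p) = −7p + 4; against 2: 0p + (-3)(1−p) = 3p − 3.
Setting these equal: −7p + 4 = 3p − 3 ⇒ −10p = -7 ⇒ p = 7/10, and the value is (-7)·(7/10) + 4 = -9/10.
For Player 2: with q = P(1), equating Top's and Bottom's payoffs gives −3q = 7q − 3 ⇒ q = 3/10.

-9/10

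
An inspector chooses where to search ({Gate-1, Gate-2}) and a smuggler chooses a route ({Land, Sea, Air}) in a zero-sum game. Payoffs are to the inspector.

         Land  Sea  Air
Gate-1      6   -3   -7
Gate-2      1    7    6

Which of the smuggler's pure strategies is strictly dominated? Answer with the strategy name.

Sea

Air holds the inspector's payoff strictly below Sea in every row: -7 < -3, 6 < 7.
So Sea is strictly dominated for the smuggler.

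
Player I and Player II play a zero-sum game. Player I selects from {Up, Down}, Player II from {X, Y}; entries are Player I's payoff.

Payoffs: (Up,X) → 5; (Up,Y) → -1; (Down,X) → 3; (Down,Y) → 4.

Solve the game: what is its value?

Row minima: Up → -1, Down → 3; maximin = 3.
Column maxima: X → 5, Y → 4; minimax = 4.
3 ≠ 4, so there is no saddle point; optimal play is mixed.
Let Player I play Up with probability p. Expected payoff against X: 5p + 3(1−p) = 2p + 3; against Y: (-1)p + 4(1−p) = −5p + 4.
Setting these equal: 2p + 3 = −5p + 4 ⇒ 7p = 1 ⇒ p = 1/7, and the value is (2)·(1/7) + 3 = 23/7.
For Player II: with q = P(X), equating Up's and Down's payoffs gives 6q − 1 = −q + 4 ⇒ q = 5/7.

23/7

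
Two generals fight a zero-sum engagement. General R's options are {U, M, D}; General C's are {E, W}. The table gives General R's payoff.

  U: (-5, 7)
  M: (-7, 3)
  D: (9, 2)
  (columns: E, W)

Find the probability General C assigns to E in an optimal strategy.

5/19

Row minima: U → -5, M → -7, D → 2; maximin = 2.
Column maxima: E → 9, W → 7; minimax = 7.
2 ≠ 7, so there is no saddle point; optimal play is mixed.
M is strictly dominated by U, so General R never plays it.
On the remaining 2×2 (U, D vs E, W):
Let General R play U with probability p. Expected payoff against E: (-5)p + 9(1−p) = −14p + 9; against W: 7p + 2(1−p) = 5p + 2.
Setting these equal: −14p + 9 = 5p + 2 ⇒ −19p = -7 ⇒ p = 7/19, and the value is (-14)·(7/19) + 9 = 73/19.
For General C: with q = P(E), equating U's and D's payoffs gives −12q + 7 = 7q + 2 ⇒ q = 5/19.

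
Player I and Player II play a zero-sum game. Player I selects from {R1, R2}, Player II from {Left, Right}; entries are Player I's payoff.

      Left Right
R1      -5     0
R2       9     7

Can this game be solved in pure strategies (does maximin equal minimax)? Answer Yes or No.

Yes

Row minima: R1 → -5, R2 → 7; maximin = 7.
Column maxima: Left → 9, Right → 7; minimax = 7.
maximin = minimax = 7, so a saddle point exists.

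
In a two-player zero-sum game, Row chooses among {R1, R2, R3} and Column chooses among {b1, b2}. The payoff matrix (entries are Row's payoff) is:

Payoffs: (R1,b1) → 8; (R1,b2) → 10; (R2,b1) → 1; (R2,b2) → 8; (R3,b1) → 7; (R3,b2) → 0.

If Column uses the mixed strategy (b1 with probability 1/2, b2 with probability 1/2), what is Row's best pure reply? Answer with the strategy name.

R1

Expected payoff of R1: (1/2)·8 + (1/2)·10 = 9.
Expected payoff of R2: (1/2)·1 + (1/2)·8 = 9/2.
Expected payoff of R3: (1/2)·7 + (1/2)·0 = 7/2.
The largest is 9, so Row's best response is R1.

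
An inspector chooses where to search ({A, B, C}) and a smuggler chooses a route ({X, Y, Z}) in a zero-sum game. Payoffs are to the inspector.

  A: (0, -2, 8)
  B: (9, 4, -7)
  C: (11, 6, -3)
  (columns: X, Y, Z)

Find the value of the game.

42/19

Row minima: A → -2, B → -7, C → -3; maximin = -2.
Column maxima: X → 11, Y → 6, Z → 8; minimax = 6.
-2 ≠ 6, so there is no saddle point; optimal play is mixed.
B is strictly dominated by C, so the inspector never plays it.
X is strictly dominated by Y (it gives the inspector strictly more in every row), so the smuggler never plays it.
On the remaining 2×2 (A, C vs Y, Z):
Let the inspector play A with probability p. Expected payoff against Y: (-2)p + 6(1−p) = −8p + 6; against Z: 8p + (-3)(1−p) = 11p − 3.
Setting these equal: −8p + 6 = 11p − 3 ⇒ −19p = -9 ⇒ p = 9/19, and the value is (-8)·(9/19) + 6 = 42/19.
For the smuggler: with q = P(Y), equating A's and C's payoffs gives −10q + 8 = 9q − 3 ⇒ q = 11/19.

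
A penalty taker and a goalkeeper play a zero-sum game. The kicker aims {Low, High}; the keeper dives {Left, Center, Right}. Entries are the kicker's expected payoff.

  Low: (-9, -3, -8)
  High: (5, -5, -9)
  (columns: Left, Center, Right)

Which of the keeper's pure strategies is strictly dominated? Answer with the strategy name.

Right holds the kicker's payoff strictly below Center in every row: -8 < -3, -9 < -5.
So Center is strictly dominated for the keeper.

Center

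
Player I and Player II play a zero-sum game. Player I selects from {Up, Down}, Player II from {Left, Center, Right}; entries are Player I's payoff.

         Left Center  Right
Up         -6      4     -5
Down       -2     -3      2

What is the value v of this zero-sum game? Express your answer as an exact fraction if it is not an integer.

Row minima: Up → -6, Down → -3; maximin = -3.
Column maxima: Left → -2, Center → 4, Right → 2; minimax = -2.
-3 ≠ -2, so there is no saddle point; optimal play is mixed.
Right is strictly dominated by Left (it gives Player I strictly more in every row), so Player II never plays it.
On the remaining 2×2 (Up, Down vs Left, Center):
Let Player I play Up with probability p. Expected payoff against Left: (-6)p + (-2)(1−p) = −4p − 2; against Center: 4p + (-3)(1−p) = 7p − 3.
Setting these equal: −4p − 2 = 7p − 3 ⇒ −11p = -1 ⇒ p = 1/11, and the value is (-4)·(1/11) − 2 = -26/11.
For Player II: with q = P(Left), equating Up's and Down's payoffs gives −10q + 4 = q − 3 ⇒ q = 7/11.

-26/11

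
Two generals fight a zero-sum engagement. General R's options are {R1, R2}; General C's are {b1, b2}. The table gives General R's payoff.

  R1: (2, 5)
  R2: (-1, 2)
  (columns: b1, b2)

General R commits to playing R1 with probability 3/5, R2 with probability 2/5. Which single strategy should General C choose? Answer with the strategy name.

b1

If General C plays b1, General R's expected payoff is (3/5)·2 + (2/5)·(-1) = 4/5.
If General C plays b2, General R's expected payoff is (3/5)·5 + (2/5)·2 = 19/5.
General C minimizes General R's payoff; the smallest is 4/5, so the best response is b1.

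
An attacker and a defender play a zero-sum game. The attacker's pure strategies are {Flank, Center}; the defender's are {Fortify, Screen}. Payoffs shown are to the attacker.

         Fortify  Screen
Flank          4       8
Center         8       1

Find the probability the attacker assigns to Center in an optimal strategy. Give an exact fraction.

4/11

Row minima: Flank → 4, Center → 1; maximin = 4.
Column maxima: Fortify → 8, Screen → 8; minimax = 8.
4 ≠ 8, so there is no saddle point; optimal play is mixed.
Let the attacker play Flank with probability p. Expected payoff against Fortify: 4p + 8(1−p) = −4p + 8; against Screen: 8p + 1(1−p) = 7p + 1.
Setting these equal: −4p + 8 = 7p + 1 ⇒ −11p = -7 ⇒ p = 7/11, and the value is (-4)·(7/11) + 8 = 60/11.
For the defender: with q = P(Fortify), equating Flank's and Center's payoffs gives −4q + 8 = 7q + 1 ⇒ q = 7/11.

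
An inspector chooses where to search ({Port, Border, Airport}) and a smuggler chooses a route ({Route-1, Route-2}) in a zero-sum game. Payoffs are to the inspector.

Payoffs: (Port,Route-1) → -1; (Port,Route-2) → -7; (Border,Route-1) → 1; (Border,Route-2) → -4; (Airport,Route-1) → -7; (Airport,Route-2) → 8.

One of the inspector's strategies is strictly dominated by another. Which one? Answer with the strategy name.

Port

Border gives a strictly higher payoff than Port against every column: 1 > -1, -4 > -7.
So Port is strictly dominated and the inspector never plays it.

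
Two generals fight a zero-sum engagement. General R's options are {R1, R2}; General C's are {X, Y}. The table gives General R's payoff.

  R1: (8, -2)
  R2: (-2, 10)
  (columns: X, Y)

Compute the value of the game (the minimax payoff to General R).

38/11

Row minima: R1 → -2, R2 → -2; maximin = -2.
Column maxima: X → 8, Y → 10; minimax = 8.
-2 ≠ 8, so there is no saddle point; optimal play is mixed.
Let General R play R1 with probability p. Expected payoff against X: 8p + (-2)(1−p) = 10p − 2; against Y: (-2)p + 10(1−p) = −12p + 10.
Setting these equal: 10p − 2 = −12p + 10 ⇒ 22p = 12 ⇒ p = 6/11, and the value is (10)·(6/11) − 2 = 38/11.
For General C: with q = P(X), equating R1's and R2's payoffs gives 10q − 2 = −12q + 10 ⇒ q = 6/11.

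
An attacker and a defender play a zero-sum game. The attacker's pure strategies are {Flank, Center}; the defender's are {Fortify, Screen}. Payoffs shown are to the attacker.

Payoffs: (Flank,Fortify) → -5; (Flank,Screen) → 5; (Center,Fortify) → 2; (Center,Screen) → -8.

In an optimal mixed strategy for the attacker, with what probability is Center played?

Row minima: Flank → -5, Center → -8; maximin = -5.
Column maxima: Fortify → 2, Screen → 5; minimax = 2.
-5 ≠ 2, so there is no saddle point; optimal play is mixed.
Let the attacker play Flank with probability p. Expected payoff against Fortify: (-5)p + 2(1−p) = −7p + 2; against Screen: 5p + (-8)(1−p) = 13p − 8.
Setting these equal: −7p + 2 = 13p − 8 ⇒ −20p = -10 ⇒ p = 1/2, and the value is (-7)·(1/2) + 2 = -3/2.
For the defender: with q = P(Fortify), equating Flank's and Center's payoffs gives −10q + 5 = 10q − 8 ⇒ q = 13/20.

1/2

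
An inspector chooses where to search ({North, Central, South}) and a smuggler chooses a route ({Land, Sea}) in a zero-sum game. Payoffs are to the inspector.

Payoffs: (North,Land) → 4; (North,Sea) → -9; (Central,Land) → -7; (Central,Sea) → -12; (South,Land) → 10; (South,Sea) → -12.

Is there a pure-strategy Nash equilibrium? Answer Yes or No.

Yes

Row minima: North → -9, Central → -12, South → -12; maximin = -9.
Column maxima: Land → 10, Sea → -9; minimax = -9.
maximin = minimax = -9, so a saddle point exists.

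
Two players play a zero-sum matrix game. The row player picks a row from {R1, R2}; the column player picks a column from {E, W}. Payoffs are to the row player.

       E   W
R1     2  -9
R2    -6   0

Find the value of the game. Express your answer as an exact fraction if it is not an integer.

-54/17

Row minima: R1 → -9, R2 → -6; maximin = -6.
Column maxima: E → 2, W → 0; minimax = 0.
-6 ≠ 0, so there is no saddle point; optimal play is mixed.
Let the row player play R1 with probability p. Expected payoff against E: 2p + (-6)(1−p) = 8p − 6; against W: (-9)p + 0(1−p) = −9p.
Setting these equal: 8p − 6 = −9p ⇒ 17p = 6 ⇒ p = 6/17, and the value is (8)·(6/17) − 6 = -54/17.
For the column player: with q = P(E), equating R1's and R2's payoffs gives 11q − 9 = −6q ⇒ q = 9/17.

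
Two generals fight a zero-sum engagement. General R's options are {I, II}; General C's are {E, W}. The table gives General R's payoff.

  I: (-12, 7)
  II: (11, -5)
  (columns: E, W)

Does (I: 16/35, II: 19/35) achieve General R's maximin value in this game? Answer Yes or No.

Against E this mix gives (16/35)·(-12) + (19/35)·11 = 17/35.
Against W this mix gives (16/35)·7 + (19/35)·(-5) = 17/35.
All of General C's active replies (E, W) yield 17/35, and no column does worse for General R. The mix makes General C indifferent and guarantees 17/35, so it is optimal.

Yes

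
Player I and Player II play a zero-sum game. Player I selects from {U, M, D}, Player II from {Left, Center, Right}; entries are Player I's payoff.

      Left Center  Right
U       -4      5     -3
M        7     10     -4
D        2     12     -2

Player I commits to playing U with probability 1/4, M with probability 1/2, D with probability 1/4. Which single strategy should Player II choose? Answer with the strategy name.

If Player II plays Left, Player I's expected payoff is (1/4)·(-4) + (1/2)·7 + (1/4)·2 = 3.
If Player II plays Center, Player I's expected payoff is (1/4)·5 + (1/2)·10 + (1/4)·12 = 37/4.
If Player II plays Right, Player I's expected payoff is (1/4)·(-3) + (1/2)·(-4) + (1/4)·(-2) = -13/4.
Player II minimizes Player I's payoff; the smallest is -13/4, so the best response is Right.

Right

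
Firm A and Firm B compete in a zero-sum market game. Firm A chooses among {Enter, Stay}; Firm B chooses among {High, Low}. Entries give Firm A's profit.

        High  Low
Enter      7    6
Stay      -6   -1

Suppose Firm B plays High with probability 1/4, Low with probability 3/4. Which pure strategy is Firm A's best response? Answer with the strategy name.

Expected payoff of Enter: (1/4)·7 + (3/4)·6 = 25/4.
Expected payoff of Stay: (1/4)·(-6) + (3/4)·(-1) = -9/4.
The largest is 25/4, so Firm A's best response is Enter.

Enter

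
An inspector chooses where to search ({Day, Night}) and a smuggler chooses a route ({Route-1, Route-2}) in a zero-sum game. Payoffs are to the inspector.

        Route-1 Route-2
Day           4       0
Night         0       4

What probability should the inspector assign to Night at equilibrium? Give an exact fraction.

Row minima: Day → 0, Night → 0; maximin = 0.
Column maxima: Route-1 → 4, Route-2 → 4; minimax = 4.
0 ≠ 4, so there is no saddle point; optimal play is mixed.
Let the inspector play Day with probability p. Expected payoff against Route-1: 4p + 0(1−p) = 4p; against Route-2: 0p + 4(1−p) = −4p + 4.
Setting these equal: 4p = −4p + 4 ⇒ 8p = 4 ⇒ p = 1/2, and the value is (4)·(1/2) = 2.
For the smuggler: with q = P(Route-1), equating Day's and Night's payoffs gives 4q = −4q + 4 ⇒ q = 1/2.

1/2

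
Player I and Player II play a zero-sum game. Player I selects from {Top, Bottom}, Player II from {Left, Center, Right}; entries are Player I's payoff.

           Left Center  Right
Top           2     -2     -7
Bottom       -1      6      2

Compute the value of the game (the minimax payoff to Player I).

-1/4

Row minima: Top → -7, Bottom → -1; maximin = -1.
Column maxima: Left → 2, Center → 6, Right → 2; minimax = 2.
-1 ≠ 2, so there is no saddle point; optimal play is mixed.
Center is strictly dominated by Right (it gives Player I strictly more in every row), so Player II never plays it.
On the remaining 2×2 (Top, Bottom vs Left, Right):
Let Player I play Top with probability p. Expected payoff against Left: 2p + (-1)(1−p) = 3p − 1; against Right: (-7)p + 2(1−p) = −9p + 2.
Setting these equal: 3p − 1 = −9p + 2 ⇒ 12p = 3 ⇒ p = 1/4, and the value is (3)·(1/4) − 1 = -1/4.
For Player II: with q = P(Left), equating Top's and Bottom's payoffs gives 9q − 7 = −3q + 2 ⇒ q = 3/4.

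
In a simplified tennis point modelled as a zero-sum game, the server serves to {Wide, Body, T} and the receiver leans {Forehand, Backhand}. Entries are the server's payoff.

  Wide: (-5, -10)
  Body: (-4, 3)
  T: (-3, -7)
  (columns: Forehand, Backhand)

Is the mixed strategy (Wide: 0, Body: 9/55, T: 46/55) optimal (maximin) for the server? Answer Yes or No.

No

Against Forehand this mix gives (9/55)·(-4) + (46/55)·(-3) = -174/55.
Against Backhand this mix gives (9/55)·3 + (46/55)·(-7) = -59/11.
The receiver will play Backhand, holding the server to -59/11. Shifting weight toward the row that does better against Backhand would raise this floor (the equalizing mix achieves -37/11 against both Backhand and Forehand), so the proposed strategy is not optimal.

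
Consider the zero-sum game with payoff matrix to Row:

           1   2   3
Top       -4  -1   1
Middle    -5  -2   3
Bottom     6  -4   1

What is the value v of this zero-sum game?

Row minima: Top → -4, Middle → -5, Bottom → -4; maximin = -4.
Column maxima: 1 → 6, 2 → -1, 3 → 3; minimax = -1.
-4 ≠ -1, so there is no saddle point; optimal play is mixed.
3 is strictly dominated by 2 (it gives Row strictly more in every row), so Column never plays it.
With 3 eliminated, Middle is strictly dominated by Top (Top gives Row strictly more in every remaining column), so Row never plays it.
On the remaining 2×2 (Top, Bottom vs 1, 2):
Let Row play Top with probability p. Expected payoff against 1: (-4)p + 6(1−p) = −10p + 6; against 2: (-1)p + (-4)(1−p) = 3p − 4.
Setting these equal: −10p + 6 = 3p − 4 ⇒ −13p = -10 ⇒ p = 10/13, and the value is (-10)·(10/13) + 6 = -22/13.
For Column: with q = P(1), equating Top's and Bottom's payoffs gives −3q − 1 = 10q − 4 ⇒ q = 3/13.

-22/13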